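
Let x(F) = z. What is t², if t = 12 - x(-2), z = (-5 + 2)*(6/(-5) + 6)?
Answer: 17424/25 ≈ 696.96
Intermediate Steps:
z = -72/5 (z = -3*(6*(-⅕) + 6) = -3*(-6/5 + 6) = -3*24/5 = -72/5 ≈ -14.400)
x(F) = -72/5
t = 132/5 (t = 12 - 1*(-72/5) = 12 + 72/5 = 132/5 ≈ 26.400)
t² = (132/5)² = 17424/25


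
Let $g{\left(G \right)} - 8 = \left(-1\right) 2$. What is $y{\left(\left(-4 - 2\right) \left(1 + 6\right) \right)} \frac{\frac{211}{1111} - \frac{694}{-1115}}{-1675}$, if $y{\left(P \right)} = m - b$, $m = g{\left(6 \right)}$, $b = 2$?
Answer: $- \frac{4025196}{2074931375} \approx -0.0019399$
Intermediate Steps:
$g{\left(G \right)} = 6$ ($g{\left(G \right)} = 8 - 2 = 6$)
$m = 6$
$y{\left(P \right)} = 4$ ($y{\left(P \right)} = 6 - 2 = 4$)
$y{\left(\left(-4 - 2\right) \left(1 + 6\right) \right)} \frac{\frac{211}{1111} - \frac{694}{-1115}}{-1675} = 4 \frac{\frac{211}{1111} - \frac{694}{-1115}}{-1675} = 4 \left(211 \cdot \frac{1}{1111} - - \frac{694}{1115}\right) \left(- \frac{1}{1675}\right) = 4 \left(\frac{211}{1111} + \frac{694}{1115}\right) \left(- \frac{1}{1675}\right) = 4 \cdot \frac{1006299}{1238765} \left(- \frac{1}{1675}\right) = 4 \left(- \frac{1006299}{2074931375}\right) = - \frac{4025196}{2074931375}$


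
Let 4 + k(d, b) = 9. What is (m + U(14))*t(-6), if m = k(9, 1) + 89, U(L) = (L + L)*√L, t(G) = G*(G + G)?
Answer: 6768 + 2016*√14 ≈ 14311.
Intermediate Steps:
k(d, b) = 5 (k(d, b) = -4 + 9 = 5)
t(G) = 2*G² (t(G) = G*(2*G) = 2*G²)
U(L) = 2*L^(3/2) (U(L) = (2*L)*√L = 2*L^(3/2))
m = 94 (m = 5 + 89 = 94)
(m + U(14))*t(-6) = (94 + 2*14^(3/2))*(2*(-6)²) = (94 + 2*(14*√14))*(2*36) = (94 + 28*√14)*72 = 6768 + 2016*√14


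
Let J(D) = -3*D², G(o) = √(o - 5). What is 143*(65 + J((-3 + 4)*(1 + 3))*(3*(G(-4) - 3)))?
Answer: 71071 - 61776*I ≈ 71071.0 - 61776.0*I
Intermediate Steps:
G(o) = √(-5 + o)
143*(65 + J((-3 + 4)*(1 + 3))*(3*(G(-4) - 3))) = 143*(65 + (-3*(1 + 3)²*(-3 + 4)²)*(3*(√(-5 - 4) - 3))) = 143*(65 + (-3*(1*4)²)*(3*(√(-9) - 3))) = 143*(65 + (-3*4²)*(3*(3*I - 3))) = 143*(65 + (-3*16)*(3*(-3 + 3*I))) = 143*(65 - 48*(-9 + 9*I)) = 143*(65 + (432 - 432*I)) = 143*(497 - 432*I) = 71071 - 61776*I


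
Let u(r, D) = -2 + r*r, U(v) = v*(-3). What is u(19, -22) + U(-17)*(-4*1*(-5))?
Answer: 1379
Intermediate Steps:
U(v) = -3*v
u(r, D) = -2 + r²
u(19, -22) + U(-17)*(-4*1*(-5)) = (-2 + 19²) + (-3*(-17))*(-4*1*(-5)) = (-2 + 361) + 51*(-4*(-5)) = 359 + 51*20 = 359 + 1020 = 1379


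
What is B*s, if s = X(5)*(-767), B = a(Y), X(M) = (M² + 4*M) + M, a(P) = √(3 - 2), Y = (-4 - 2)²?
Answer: -38350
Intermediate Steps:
Y = 36 (Y = (-6)² = 36)
a(P) = 1 (a(P) = √1 = 1)
X(M) = M² + 5*M
B = 1
s = -38350 (s = (5*(5 + 5))*(-767) = (5*10)*(-767) = 50*(-767) = -38350)
B*s = 1*(-38350) = -38350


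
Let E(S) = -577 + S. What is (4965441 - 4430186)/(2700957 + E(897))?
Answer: 535255/2701277 ≈ 0.19815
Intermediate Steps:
(4965441 - 4430186)/(2700957 + E(897)) = (4965441 - 4430186)/(2700957 + (-577 + 897)) = 535255/(2700957 + 320) = 535255/2701277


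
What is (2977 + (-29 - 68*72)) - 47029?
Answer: -48977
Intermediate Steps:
(2977 + (-29 - 68*72)) - 47029 = (2977 + (-29 - 4896)) - 47029 = (2977 - 4925) - 47029 = -1948 - 47029 = -48977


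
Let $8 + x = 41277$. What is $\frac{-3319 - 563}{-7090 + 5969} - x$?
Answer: $- \frac{46258667}{1121} \approx -41266.0$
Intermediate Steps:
$x = 41269$ ($x = -8 + 41277 = 41269$)
$\frac{-3319 - 563}{-7090 + 5969} - x = \frac{-3319 - 563}{-7090 + 5969} - 41269 = - \frac{3882}{-1121} - 41269 = \left(-3882\right) \left(- \frac{1}{1121}\right) - 41269 = \frac{3882}{1121} - 41269 = - \frac{46258667}{1121}$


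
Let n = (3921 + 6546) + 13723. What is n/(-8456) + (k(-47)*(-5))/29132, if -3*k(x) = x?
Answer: -132256025/46188786 ≈ -2.8634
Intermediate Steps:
n = 24190 (n = 10467 + 13723 = 24190)
k(x) = -x/3
n/(-8456) + (k(-47)*(-5))/29132 = 24190/(-8456) + (-⅓*(-47)*(-5))/29132 = 24190*(-1/8456) + ((47/3)*(-5))*(1/29132) = -12095/4228 - 235/3*1/29132 = -12095/4228 - 235/87396 = -132256025/46188786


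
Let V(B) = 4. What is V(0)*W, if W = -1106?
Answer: -4424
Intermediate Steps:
V(0)*W = 4*(-1106) = -4424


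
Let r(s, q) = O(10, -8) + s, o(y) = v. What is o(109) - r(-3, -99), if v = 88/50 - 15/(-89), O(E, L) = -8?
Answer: 28766/2225 ≈ 12.929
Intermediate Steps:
v = 4291/2225 (v = 88*(1/50) - 15*(-1/89) = 44/25 + 15/89 = 4291/2225 ≈ 1.9285)
o(y) = 4291/2225
r(s, q) = -8 + s
o(109) - r(-3, -99) = 4291/2225 - (-8 - 3) = 4291/2225 - 1*(-11) = 4291/2225 + 11 = 28766/2225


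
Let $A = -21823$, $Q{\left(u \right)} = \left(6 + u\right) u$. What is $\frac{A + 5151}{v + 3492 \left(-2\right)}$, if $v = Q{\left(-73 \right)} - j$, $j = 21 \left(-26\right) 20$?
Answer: $- \frac{16672}{8827} \approx -1.8888$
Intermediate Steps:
$Q{\left(u \right)} = u \left(6 + u\right)$
$j = -10920$ ($j = \left(-546\right) 20 = -10920$)
$v = 15811$ ($v = - 73 \left(6 - 73\right) - -10920 = \left(-73\right) \left(-67\right) + 10920 = 4891 + 10920 = 15811$)
$\frac{A + 5151}{v + 3492 \left(-2\right)} = \frac{-21823 + 5151}{15811 + 3492 \left(-2\right)} = - \frac{16672}{15811 - 6984} = - \frac{16672}{8827}$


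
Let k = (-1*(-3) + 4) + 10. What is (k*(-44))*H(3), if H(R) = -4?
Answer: 2992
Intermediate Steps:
k = 17 (k = (3 + 4) + 10 = 7 + 10 = 17)
(k*(-44))*H(3) = (17*(-44))*(-4) = -748*(-4) = 2992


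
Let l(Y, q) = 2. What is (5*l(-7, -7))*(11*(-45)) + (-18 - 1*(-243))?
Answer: -4725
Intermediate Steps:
(5*l(-7, -7))*(11*(-45)) + (-18 - 1*(-243)) = (5*2)*(11*(-45)) + (-18 - 1*(-243)) = 10*(-495) + (-18 + 243) = -4950 + 225 = -4725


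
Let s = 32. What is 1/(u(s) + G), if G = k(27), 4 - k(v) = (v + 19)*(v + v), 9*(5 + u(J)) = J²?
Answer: -9/21341 ≈ -0.00042172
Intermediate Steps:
u(J) = -5 + J²/9
k(v) = 4 - 2*v*(19 + v) (k(v) = 4 - (v + 19)*(v + v) = 4 - (19 + v)*2*v = 4 - 2*v*(19 + v))
G = -2480 (G = 4 - 38*27 - 2*27² = 4 - 1026 - 2*729 = 4 - 1026 - 1458 = -2480)
1/(u(s) + G) = 1/((-5 + (⅑)*32²) - 2480) = 1/((-5 + (⅑)*1024) - 2480) = 1/((-5 + 1024/9) - 2480) = 1/(979/9 - 2480) = 1/(-21341/9) = -9/21341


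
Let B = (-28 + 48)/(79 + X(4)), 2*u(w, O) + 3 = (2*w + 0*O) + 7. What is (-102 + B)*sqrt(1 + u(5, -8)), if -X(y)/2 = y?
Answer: -14444*sqrt(2)/71 ≈ -287.70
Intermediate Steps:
u(w, O) = 2 + w (u(w, O) = -3/2 + ((2*w + 0*O) + 7)/2 = -3/2 + ((2*w + 0) + 7)/2 = -3/2 + (2*w + 7)/2 = -3/2 + (7 + 2*w)/2 = -3/2 + (7/2 + w) = 2 + w)
X(y) = -2*y
B = 20/71 (B = (-28 + 48)/(79 - 2*4) = 20/(79 - 8) = 20/71 ≈ 0.28169)
(-102 + B)*sqrt(1 + u(5, -8)) = (-102 + 20/71)*sqrt(1 + (2 + 5)) = -7222*sqrt(1 + 7)/71 = -14444*sqrt(2)/71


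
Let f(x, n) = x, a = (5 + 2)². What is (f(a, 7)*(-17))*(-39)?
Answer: 32487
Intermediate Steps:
a = 49 (a = 7² = 49)
(f(a, 7)*(-17))*(-39) = (49*(-17))*(-39) = -833*(-39) = 32487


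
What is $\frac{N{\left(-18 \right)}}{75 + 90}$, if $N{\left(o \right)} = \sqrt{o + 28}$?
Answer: $\frac{\sqrt{10}}{165} \approx 0.019165$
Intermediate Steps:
$N{\left(o \right)} = \sqrt{28 + o}$
$\frac{N{\left(-18 \right)}}{75 + 90} = \frac{\sqrt{28 - 18}}{75 + 90} = \frac{\sqrt{10}}{165}$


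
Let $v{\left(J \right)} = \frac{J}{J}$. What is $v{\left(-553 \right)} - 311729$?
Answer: $-311728$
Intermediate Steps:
$v{\left(J \right)} = 1$
$v{\left(-553 \right)} - 311729 = 1 - 311729 = -311728$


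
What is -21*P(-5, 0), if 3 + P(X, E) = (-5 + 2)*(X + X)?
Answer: -567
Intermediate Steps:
P(X, E) = -3 - 6*X (P(X, E) = -3 + (-5 + 2)*(X + X) = -3 - 6*X)
-21*P(-5, 0) = -21*(-3 - 6*(-5)) = -21*(-3 + 30) = -21*27 = -567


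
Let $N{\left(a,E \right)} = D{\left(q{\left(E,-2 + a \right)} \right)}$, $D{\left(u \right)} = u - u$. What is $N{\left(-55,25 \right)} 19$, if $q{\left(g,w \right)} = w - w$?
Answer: $0$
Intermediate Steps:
$q{\left(g,w \right)} = 0$
$D{\left(u \right)} = 0$
$N{\left(a,E \right)} = 0$
$N{\left(-55,25 \right)} 19 = 0 \cdot 19 = 0$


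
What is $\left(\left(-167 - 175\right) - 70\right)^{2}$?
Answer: $169744$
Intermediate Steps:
$\left(\left(-167 - 175\right) - 70\right)^{2} = \left(-342 - 70\right)^{2} = \left(-412\right)^{2} = 169744$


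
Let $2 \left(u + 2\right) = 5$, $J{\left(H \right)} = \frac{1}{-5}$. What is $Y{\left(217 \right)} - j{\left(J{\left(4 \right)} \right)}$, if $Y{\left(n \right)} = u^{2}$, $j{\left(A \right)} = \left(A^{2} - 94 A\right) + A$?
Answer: $- \frac{1839}{100} \approx -18.39$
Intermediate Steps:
$J{\left(H \right)} = - \frac{1}{5}$
$u = \frac{1}{2}$ ($u = -2 + \frac{1}{2} \cdot 5 = -2 + \frac{5}{2} = \frac{1}{2} \approx 0.5$)
$j{\left(A \right)} = A^{2} - 93 A$
$Y{\left(n \right)} = \frac{1}{4}$ ($Y{\left(n \right)} = \left(\frac{1}{2}\right)^{2} = \frac{1}{4}$)
$Y{\left(217 \right)} - j{\left(J{\left(4 \right)} \right)} = \frac{1}{4} - - \frac{-93 - \frac{1}{5}}{5} = \frac{1}{4} - \left(- \frac{1}{5}\right) \left(- \frac{466}{5}\right) = \frac{1}{4} - \frac{466}{25} = - \frac{1839}{100}$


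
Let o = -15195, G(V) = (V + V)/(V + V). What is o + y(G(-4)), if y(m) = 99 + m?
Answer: -15095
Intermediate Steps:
G(V) = 1 (G(V) = (2*V)/((2*V)) = (2*V)*(1/(2*V)) = 1)
o + y(G(-4)) = -15195 + (99 + 1) = -15195 + 100 = -15095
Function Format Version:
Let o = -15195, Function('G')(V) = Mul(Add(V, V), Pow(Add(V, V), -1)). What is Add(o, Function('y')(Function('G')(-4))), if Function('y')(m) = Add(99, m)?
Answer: -15095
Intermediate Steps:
Function('G')(V) = 1 (Function('G')(V) = Mul(Mul(2, V), Pow(Mul(2, V), -1)) = Mul(Mul(2, V), Mul(Rational(1, 2), Pow(V, -1))) = 1)
Add(o, Function('y')(Function('G')(-4))) = Add(-15195, Add(99, 1)) = Add(-15195, 100) = -15095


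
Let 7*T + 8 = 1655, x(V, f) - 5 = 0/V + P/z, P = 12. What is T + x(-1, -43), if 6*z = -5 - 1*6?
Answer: 17998/77 ≈ 233.74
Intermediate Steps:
z = -11/6 (z = (-5 - 1*6)/6 = (-5 - 6)/6 = (⅙)*(-11) = -11/6 ≈ -1.8333)
x(V, f) = -17/11 (x(V, f) = 5 + (0/V + 12/(-11/6)) = 5 + (0 + 12*(-6/11)) = 5 + (0 - 72/11) = 5 - 72/11 = -17/11)
T = 1647/7 (T = -8/7 + (⅐)*1655 = -8/7 + 1655/7 = 1647/7 ≈ 235.29)
T + x(-1, -43) = 1647/7 - 17/11 = 17998/77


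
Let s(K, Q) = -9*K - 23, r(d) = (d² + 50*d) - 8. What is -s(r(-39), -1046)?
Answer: -3910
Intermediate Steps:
r(d) = -8 + d² + 50*d
s(K, Q) = -23 - 9*K
-s(r(-39), -1046) = -(-23 - 9*(-8 + (-39)² + 50*(-39))) = -(-23 - 9*(-8 + 1521 - 1950)) = -(-23 - 9*(-437)) = -(-23 + 3933) = -1*3910 = -3910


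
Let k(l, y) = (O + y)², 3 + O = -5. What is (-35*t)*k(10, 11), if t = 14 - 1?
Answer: -4095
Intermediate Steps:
O = -8 (O = -3 - 5 = -8)
k(l, y) = (-8 + y)²
t = 13
(-35*t)*k(10, 11) = (-35*13)*(-8 + 11)² = -455*3² = -455*9 = -4095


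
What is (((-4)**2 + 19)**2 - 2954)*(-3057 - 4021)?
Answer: 12237862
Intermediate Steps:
(((-4)**2 + 19)**2 - 2954)*(-3057 - 4021) = ((16 + 19)**2 - 2954)*(-7078) = (35**2 - 2954)*(-7078) = (1225 - 2954)*(-7078) = -1729*(-7078) = 12237862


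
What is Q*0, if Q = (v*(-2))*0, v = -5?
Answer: 0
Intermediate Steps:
Q = 0 (Q = -5*(-2)*0 = 10*0 = 0)
Q*0 = 0*0 = 0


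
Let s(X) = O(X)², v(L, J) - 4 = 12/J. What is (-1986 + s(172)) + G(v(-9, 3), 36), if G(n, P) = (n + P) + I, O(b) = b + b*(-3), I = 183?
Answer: 116577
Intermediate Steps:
O(b) = -2*b (O(b) = b - 3*b = -2*b)
v(L, J) = 4 + 12/J
s(X) = 4*X² (s(X) = (-2*X)² = 4*X²)
G(n, P) = 183 + P + n (G(n, P) = (n + P) + 183 = (P + n) + 183 = 183 + P + n)
(-1986 + s(172)) + G(v(-9, 3), 36) = (-1986 + 4*172²) + (183 + 36 + (4 + 12/3)) = (-1986 + 4*29584) + (183 + 36 + (4 + 12*(⅓))) = (-1986 + 118336) + (183 + 36 + (4 + 4)) = 116350 + (183 + 36 + 8) = 116350 + 227 = 116577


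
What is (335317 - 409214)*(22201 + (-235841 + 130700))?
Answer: 6129017180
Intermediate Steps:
(335317 - 409214)*(22201 + (-235841 + 130700)) = -73897*(22201 - 105141) = -73897*(-82940) = 6129017180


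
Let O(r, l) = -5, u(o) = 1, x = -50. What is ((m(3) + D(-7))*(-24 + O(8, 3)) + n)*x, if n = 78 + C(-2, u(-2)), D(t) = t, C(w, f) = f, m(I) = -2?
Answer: -17000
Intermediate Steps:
n = 79 (n = 78 + 1 = 79)
((m(3) + D(-7))*(-24 + O(8, 3)) + n)*x = ((-2 - 7)*(-24 - 5) + 79)*(-50) = (-9*(-29) + 79)*(-50) = (261 + 79)*(-50) = 340*(-50) = -17000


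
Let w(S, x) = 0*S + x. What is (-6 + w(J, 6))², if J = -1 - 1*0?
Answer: 0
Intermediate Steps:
J = -1 (J = -1 + 0 = -1)
w(S, x) = x (w(S, x) = 0 + x = x)
(-6 + w(J, 6))² = (-6 + 6)² = 0² = 0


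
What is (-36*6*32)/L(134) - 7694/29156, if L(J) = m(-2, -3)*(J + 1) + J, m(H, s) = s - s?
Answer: -50639317/976726 ≈ -51.846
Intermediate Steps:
m(H, s) = 0
L(J) = J (L(J) = 0*(J + 1) + J = 0*(1 + J) + J = 0 + J = J)
(-36*6*32)/L(134) - 7694/29156 = (-36*6*32)/134 - 7694/29156 = -216*32*(1/134) - 7694*1/29156 = -6912*1/134 - 3847/14578 = -3456/67 - 3847/14578 = -50639317/976726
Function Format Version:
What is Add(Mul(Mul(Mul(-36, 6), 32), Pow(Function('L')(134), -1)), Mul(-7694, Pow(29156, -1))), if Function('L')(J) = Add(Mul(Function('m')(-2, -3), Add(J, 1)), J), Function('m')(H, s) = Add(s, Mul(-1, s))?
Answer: Rational(-50639317, 976726) ≈ -51.846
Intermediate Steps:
Function('m')(H, s) = 0
Function('L')(J) = J (Function('L')(J) = Add(Mul(0, Add(J, 1)), J) = Add(Mul(0, Add(1, J)), J) = Add(0, J) = J)
Add(Mul(Mul(Mul(-36, 6), 32), Pow(Function('L')(134), -1)), Mul(-7694, Pow(29156, -1))) = Add(Mul(Mul(Mul(-36, 6), 32), Pow(134, -1)), Mul(-7694, Pow(29156, -1))) = Add(Mul(Mul(-216, 32), Rational(1, 134)), Mul(-7694, Rational(1, 29156))) = Add(Mul(-6912, Rational(1, 134)), Rational(-3847, 14578)) = Add(Rational(-3456, 67), Rational(-3847, 14578)) = Rational(-50639317, 976726)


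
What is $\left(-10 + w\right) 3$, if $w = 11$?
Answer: $3$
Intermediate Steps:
$\left(-10 + w\right) 3 = \left(-10 + 11\right) 3 = 1 \cdot 3 = 3$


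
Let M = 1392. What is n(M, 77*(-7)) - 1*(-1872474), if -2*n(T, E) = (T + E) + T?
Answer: 3742703/2 ≈ 1.8714e+6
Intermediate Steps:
n(T, E) = -T - E/2 (n(T, E) = -((T + E) + T)/2 = -((E + T) + T)/2 = -(E + 2*T)/2 = -T - E/2)
n(M, 77*(-7)) - 1*(-1872474) = (-1*1392 - 77*(-7)/2) - 1*(-1872474) = (-1392 - 1/2*(-539)) + 1872474 = (-1392 + 539/2) + 1872474 = -2245/2 + 1872474 = 3742703/2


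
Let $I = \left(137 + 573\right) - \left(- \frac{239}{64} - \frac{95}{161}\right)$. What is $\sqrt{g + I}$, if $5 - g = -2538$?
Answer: $\frac{\sqrt{5403718831}}{1288} \approx 57.073$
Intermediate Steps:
$g = 2543$ ($g = 5 - -2538 = 5 + 2538 = 2543$)
$I = \frac{7360399}{10304}$ ($I = 710 - - \frac{44559}{10304} = 710 + \left(\frac{239}{64} + \frac{95}{161}\right) = 710 + \frac{44559}{10304} = \frac{7360399}{10304} \approx 714.32$)
$\sqrt{g + I} = \sqrt{2543 + \frac{7360399}{10304}} = \sqrt{\frac{33563471}{10304}} = \frac{\sqrt{5403718831}}{1288}$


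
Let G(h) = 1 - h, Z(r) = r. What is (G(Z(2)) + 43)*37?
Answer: 1554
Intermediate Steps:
(G(Z(2)) + 43)*37 = ((1 - 1*2) + 43)*37 = ((1 - 2) + 43)*37 = (-1 + 43)*37 = 42*37 = 1554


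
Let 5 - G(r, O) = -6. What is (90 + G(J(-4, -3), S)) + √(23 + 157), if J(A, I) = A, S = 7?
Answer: 101 + 6*√5 ≈ 114.42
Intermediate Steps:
G(r, O) = 11 (G(r, O) = 5 - 1*(-6) = 5 + 6 = 11)
(90 + G(J(-4, -3), S)) + √(23 + 157) = (90 + 11) + √(23 + 157) = 101 + √180 = 101 + 6*√5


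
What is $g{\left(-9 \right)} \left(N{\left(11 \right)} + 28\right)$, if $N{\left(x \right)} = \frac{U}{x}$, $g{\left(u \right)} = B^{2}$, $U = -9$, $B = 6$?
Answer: $\frac{10764}{11} \approx 978.54$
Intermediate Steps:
$g{\left(u \right)} = 36$ ($g{\left(u \right)} = 6^{2} = 36$)
$N{\left(x \right)} = - \frac{9}{x}$
$g{\left(-9 \right)} \left(N{\left(11 \right)} + 28\right) = 36 \left(- \frac{9}{11} + 28\right) = 36 \cdot \frac{299}{11} = \frac{10764}{11}$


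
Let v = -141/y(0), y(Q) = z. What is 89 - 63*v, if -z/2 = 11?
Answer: -6925/22 ≈ -314.77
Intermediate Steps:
z = -22 (z = -2*11 = -22)
y(Q) = -22
v = 141/22 (v = -141/(-22) = -141*(-1/22) = 141/22 ≈ 6.4091)
89 - 63*v = 89 - 63*141/22 = 89 - 8883/22 = -6925/22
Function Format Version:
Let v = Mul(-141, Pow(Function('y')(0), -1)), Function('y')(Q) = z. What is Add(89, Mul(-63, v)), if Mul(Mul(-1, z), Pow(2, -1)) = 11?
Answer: Rational(-6925, 22) ≈ -314.77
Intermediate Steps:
z = -22 (z = Mul(-2, 11) = -22)
Function('y')(Q) = -22
v = Rational(141, 22) (v = Mul(-141, Pow(-22, -1)) = Mul(-141, Rational(-1, 22)) = Rational(141, 22) ≈ 6.4091)
Add(89, Mul(-63, v)) = Add(89, Mul(-63, Rational(141, 22))) = Add(89, Rational(-8883, 22)) = Rational(-6925, 22)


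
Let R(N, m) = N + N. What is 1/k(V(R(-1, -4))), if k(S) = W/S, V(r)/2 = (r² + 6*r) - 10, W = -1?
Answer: 36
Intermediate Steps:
R(N, m) = 2*N
V(r) = -20 + 2*r² + 12*r (V(r) = 2*((r² + 6*r) - 10) = 2*(-10 + r² + 6*r) = -20 + 2*r² + 12*r)
k(S) = -1/S
1/k(V(R(-1, -4))) = 1/(-1/(-20 + 2*(2*(-1))² + 12*(2*(-1)))) = 1/(-1/(-20 + 2*(-2)² + 12*(-2))) = 1/(-1/(-20 + 2*4 - 24)) = 1/(-1/(-20 + 8 - 24)) = 1/(-1/(-36)) = 1/(-1*(-1/36)) = 1/(1/36) = 36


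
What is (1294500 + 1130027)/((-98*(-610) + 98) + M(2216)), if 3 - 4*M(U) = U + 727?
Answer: 346361/8449 ≈ 40.994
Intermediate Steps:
M(U) = -181 - U/4 (M(U) = ¾ - (U + 727)/4 = ¾ - (727 + U)/4 = ¾ + (-727/4 - U/4) = -181 - U/4)
(1294500 + 1130027)/((-98*(-610) + 98) + M(2216)) = (1294500 + 1130027)/((-98*(-610) + 98) + (-181 - ¼*2216)) = 2424527/((59780 + 98) + (-181 - 554)) = 2424527/(59878 - 735) = 2424527/59143 = 2424527*(1/59143) = 346361/8449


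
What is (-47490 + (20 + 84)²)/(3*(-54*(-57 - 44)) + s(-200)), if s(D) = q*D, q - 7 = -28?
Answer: -18337/10281 ≈ -1.7836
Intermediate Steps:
q = -21 (q = 7 - 28 = -21)
s(D) = -21*D
(-47490 + (20 + 84)²)/(3*(-54*(-57 - 44)) + s(-200)) = (-47490 + (20 + 84)²)/(3*(-54*(-57 - 44)) - 21*(-200)) = (-47490 + 104²)/(3*(-54*(-101)) + 4200) = (-47490 + 10816)/(3*5454 + 4200) = -36674/(16362 + 4200) = -36674/20562 = -36674*1/20562 = -18337/10281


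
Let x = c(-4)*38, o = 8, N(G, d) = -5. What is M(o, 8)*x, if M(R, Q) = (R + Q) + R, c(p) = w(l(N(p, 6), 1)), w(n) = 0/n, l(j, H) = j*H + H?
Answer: 0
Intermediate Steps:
l(j, H) = H + H*j (l(j, H) = H*j + H = H + H*j)
w(n) = 0
c(p) = 0
M(R, Q) = Q + 2*R (M(R, Q) = (Q + R) + R = Q + 2*R)
x = 0 (x = 0*38 = 0)
M(o, 8)*x = (8 + 2*8)*0 = (8 + 16)*0 = 24*0 = 0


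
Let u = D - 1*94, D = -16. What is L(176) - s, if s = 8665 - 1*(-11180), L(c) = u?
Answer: -19955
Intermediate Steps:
u = -110 (u = -16 - 1*94 = -16 - 94 = -110)
L(c) = -110
s = 19845 (s = 8665 + 11180 = 19845)
L(176) - s = -110 - 1*19845 = -110 - 19845 = -19955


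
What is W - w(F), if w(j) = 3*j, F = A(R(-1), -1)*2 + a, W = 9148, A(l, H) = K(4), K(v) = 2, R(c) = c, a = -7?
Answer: 9157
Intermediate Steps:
A(l, H) = 2
F = -3 (F = 2*2 - 7 = 4 - 7 = -3)
W - w(F) = 9148 - 3*(-3) = 9148 - 1*(-9) = 9148 + 9 = 9157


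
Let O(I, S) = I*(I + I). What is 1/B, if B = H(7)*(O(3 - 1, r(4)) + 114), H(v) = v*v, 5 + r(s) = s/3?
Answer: 1/5978 ≈ 0.00016728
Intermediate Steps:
r(s) = -5 + s/3
O(I, S) = 2*I² (O(I, S) = I*(2*I) = 2*I²)
H(v) = v²
B = 5978 (B = 7²*(2*(3 - 1)² + 114) = 49*(2*2² + 114) = 49*(2*4 + 114) = 49*(8 + 114) = 49*122 = 5978)
1/B = 1/5978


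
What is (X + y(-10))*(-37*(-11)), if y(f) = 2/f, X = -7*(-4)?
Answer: 56573/5 ≈ 11315.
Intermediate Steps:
X = 28
(X + y(-10))*(-37*(-11)) = (28 + 2/(-10))*(-37*(-11)) = (28 + 2*(-1/10))*407 = (28 - 1/5)*407 = (139/5)*407 = 56573/5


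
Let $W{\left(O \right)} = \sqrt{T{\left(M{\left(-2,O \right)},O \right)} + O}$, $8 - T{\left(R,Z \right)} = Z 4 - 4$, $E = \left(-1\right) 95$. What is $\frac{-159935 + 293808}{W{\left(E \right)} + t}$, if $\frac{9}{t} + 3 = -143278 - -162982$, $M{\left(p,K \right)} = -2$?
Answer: $- \frac{293047997}{1423141136} + \frac{1924446196299 \sqrt{33}}{1423141136} \approx 7767.9$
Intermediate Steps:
$t = \frac{1}{2189}$ ($t = \frac{9}{-3 - -19704} = \frac{9}{-3 + \left(-143278 + 162982\right)} = \frac{9}{-3 + 19704} = \frac{9}{19701} = 9 \cdot \frac{1}{19701} = \frac{1}{2189} \approx 0.00045683$)
$E = -95$
$T{\left(R,Z \right)} = 12 - 4 Z$ ($T{\left(R,Z \right)} = 8 - \left(Z 4 - 4\right) = 8 - \left(4 Z - 4\right) = 8 - \left(-4 + 4 Z\right) = 12 - 4 Z$)
$W{\left(O \right)} = \sqrt{12 - 3 O}$ ($W{\left(O \right)} = \sqrt{\left(12 - 4 O\right) + O} = \sqrt{12 - 3 O}$)
$\frac{-159935 + 293808}{W{\left(E \right)} + t} = \frac{-159935 + 293808}{\sqrt{12 - -285} + \frac{1}{2189}} = \frac{133873}{\sqrt{12 + 285} + \frac{1}{2189}} = \frac{133873}{\sqrt{297} + \frac{1}{2189}} = \frac{133873}{3 \sqrt{33} + \frac{1}{2189}} = \frac{133873}{\frac{1}{2189} + 3 \sqrt{33}}$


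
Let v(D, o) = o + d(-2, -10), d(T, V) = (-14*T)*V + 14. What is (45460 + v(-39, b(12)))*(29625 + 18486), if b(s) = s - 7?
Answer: 2174569089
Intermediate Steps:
b(s) = -7 + s
d(T, V) = 14 - 14*T*V (d(T, V) = -14*T*V + 14 = 14 - 14*T*V)
v(D, o) = -266 + o (v(D, o) = o + (14 - 14*(-2)*(-10)) = o + (14 - 280) = o - 266 = -266 + o)
(45460 + v(-39, b(12)))*(29625 + 18486) = (45460 + (-266 + (-7 + 12)))*(29625 + 18486) = (45460 + (-266 + 5))*48111 = (45460 - 261)*48111 = 45199*48111 = 2174569089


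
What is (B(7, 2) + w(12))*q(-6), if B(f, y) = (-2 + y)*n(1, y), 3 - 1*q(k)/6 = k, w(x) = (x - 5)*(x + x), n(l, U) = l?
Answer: 9072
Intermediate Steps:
w(x) = 2*x*(-5 + x) (w(x) = (-5 + x)*(2*x) = 2*x*(-5 + x))
q(k) = 18 - 6*k
B(f, y) = -2 + y (B(f, y) = (-2 + y)*1 = -2 + y)
(B(7, 2) + w(12))*q(-6) = ((-2 + 2) + 2*12*(-5 + 12))*(18 - 6*(-6)) = (0 + 2*12*7)*(18 + 36) = (0 + 168)*54 = 168*54 = 9072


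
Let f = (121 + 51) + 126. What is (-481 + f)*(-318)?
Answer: 58194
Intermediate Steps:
f = 298 (f = 172 + 126 = 298)
(-481 + f)*(-318) = (-481 + 298)*(-318) = -183*(-318) = 58194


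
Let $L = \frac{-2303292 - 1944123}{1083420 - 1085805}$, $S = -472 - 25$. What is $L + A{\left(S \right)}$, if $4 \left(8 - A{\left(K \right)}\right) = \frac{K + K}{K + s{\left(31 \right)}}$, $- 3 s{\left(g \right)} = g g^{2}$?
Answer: $\frac{5931676381}{3315892} \approx 1788.9$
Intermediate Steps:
$s{\left(g \right)} = - \frac{g^{3}}{3}$ ($s{\left(g \right)} = - \frac{g g^{2}}{3} = - \frac{g^{3}}{3}$)
$S = -497$ ($S = -472 - 25 = -497$)
$A{\left(K \right)} = 8 - \frac{K}{2 \left(- \frac{29791}{3} + K\right)}$ ($A{\left(K \right)} = 8 - \frac{\left(K + K\right) \frac{1}{K - \frac{31^{3}}{3}}}{4} = 8 - \frac{2 K \frac{1}{K - \frac{29791}{3}}}{4} = 8 - \frac{2 K \frac{1}{- \frac{29791}{3} + K}}{4} = 8 - \frac{K}{2 \left(- \frac{29791}{3} + K\right)}$)
$L = \frac{94387}{53}$ ($L = - \frac{4247415}{-2385} = \left(-4247415\right) \left(- \frac{1}{2385}\right) = \frac{94387}{53} \approx 1780.9$)
$L + A{\left(S \right)} = \frac{94387}{53} + \frac{-476656 + 45 \left(-497\right)}{2 \left(-29791 + 3 \left(-497\right)\right)} = \frac{94387}{53} + \frac{-476656 - 22365}{2 \left(-29791 - 1491\right)} = \frac{94387}{53} + \frac{1}{2} \frac{1}{-31282} \left(-499021\right) = \frac{94387}{53} + \frac{1}{2} \left(- \frac{1}{31282}\right) \left(-499021\right) = \frac{94387}{53} + \frac{499021}{62564} = \frac{5931676381}{3315892}$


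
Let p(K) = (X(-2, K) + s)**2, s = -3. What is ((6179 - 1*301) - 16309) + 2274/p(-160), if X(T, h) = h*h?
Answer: -6834458050005/655206409 ≈ -10431.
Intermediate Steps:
X(T, h) = h**2
p(K) = (-3 + K**2)**2 (p(K) = (K**2 - 3)**2 = (-3 + K**2)**2)
((6179 - 1*301) - 16309) + 2274/p(-160) = ((6179 - 1*301) - 16309) + 2274/((-3 + (-160)**2)**2) = ((6179 - 301) - 16309) + 2274/((-3 + 25600)**2) = (5878 - 16309) + 2274/(25597**2) = -10431 + 2274/655206409 = -6834458050005/655206409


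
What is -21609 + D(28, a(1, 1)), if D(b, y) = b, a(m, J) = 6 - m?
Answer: -21581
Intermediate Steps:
-21609 + D(28, a(1, 1)) = -21609 + 28 = -21581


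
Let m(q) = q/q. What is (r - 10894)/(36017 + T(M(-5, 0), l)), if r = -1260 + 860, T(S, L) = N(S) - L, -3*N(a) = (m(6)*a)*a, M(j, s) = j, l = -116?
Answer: -16941/54187 ≈ -0.31264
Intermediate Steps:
m(q) = 1
N(a) = -a**2/3 (N(a) = -1*a*a/3 = -a*a/3 = -a**2/3)
T(S, L) = -L - S**2/3 (T(S, L) = -S**2/3 - L = -L - S**2/3)
r = -400
(r - 10894)/(36017 + T(M(-5, 0), l)) = (-400 - 10894)/(36017 + (-1*(-116) - 1/3*(-5)**2)) = -11294/(36017 + (116 - 1/3*25)) = -11294/(36017 + (116 - 25/3)) = -11294/(36017 + 323/3) = -11294/108374/3 = -11294*3/108374 = -16941/54187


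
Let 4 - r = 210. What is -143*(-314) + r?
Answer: 44696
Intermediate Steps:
r = -206 (r = 4 - 1*210 = 4 - 210 = -206)
-143*(-314) + r = -143*(-314) - 206 = 44902 - 206 = 44696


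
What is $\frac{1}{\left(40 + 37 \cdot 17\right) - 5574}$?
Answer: $- \frac{1}{4905} \approx -0.00020387$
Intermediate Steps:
$\frac{1}{\left(40 + 37 \cdot 17\right) - 5574} = \frac{1}{\left(40 + 629\right) - 5574} = \frac{1}{669 - 5574} = \frac{1}{-4905} = - \frac{1}{4905}$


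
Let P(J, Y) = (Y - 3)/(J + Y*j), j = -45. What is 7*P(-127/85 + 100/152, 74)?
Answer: -229330/1536943 ≈ -0.14921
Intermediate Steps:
P(J, Y) = (-3 + Y)/(J - 45*Y) (P(J, Y) = (Y - 3)/(J + Y*(-45)) = (-3 + Y)/(J - 45*Y))
7*P(-127/85 + 100/152, 74) = 7*((-3 + 74)/((-127/85 + 100/152) - 45*74)) = 7*(71/((-127*1/85 + 100*(1/152)) - 3330)) = 7*(71/((-127/85 + 25/38) - 3330)) = 7*(71/(-2701/3230 - 3330)) = 7*(71/(-10758601/3230)) = 7*(-3230/10758601*71) = 7*(-229330/10758601) = -229330/1536943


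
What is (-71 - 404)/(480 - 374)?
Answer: -475/106 ≈ -4.4811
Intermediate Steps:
(-71 - 404)/(480 - 374) = -475/106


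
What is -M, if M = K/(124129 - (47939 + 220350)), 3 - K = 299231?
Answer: -74807/36040 ≈ -2.0757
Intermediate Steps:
K = -299228 (K = 3 - 1*299231 = 3 - 299231 = -299228)
M = 74807/36040 (M = -299228/(124129 - (47939 + 220350)) = -299228/(124129 - 1*268289) = -299228/(124129 - 268289) = -299228/(-144160) = -299228*(-1/144160) = 74807/36040 ≈ 2.0757)
-M = -1*74807/36040 = -74807/36040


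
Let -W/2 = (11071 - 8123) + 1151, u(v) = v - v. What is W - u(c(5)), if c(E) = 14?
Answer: -8198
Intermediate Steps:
u(v) = 0
W = -8198 (W = -2*((11071 - 8123) + 1151) = -2*(2948 + 1151) = -2*4099 = -8198)
W - u(c(5)) = -8198 - 1*0 = -8198 + 0 = -8198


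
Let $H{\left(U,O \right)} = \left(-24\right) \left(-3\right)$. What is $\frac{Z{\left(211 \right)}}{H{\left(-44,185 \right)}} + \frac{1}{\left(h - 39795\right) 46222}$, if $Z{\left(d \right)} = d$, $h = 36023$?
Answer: $\frac{2299232497}{784572228} \approx 2.9306$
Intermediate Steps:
$H{\left(U,O \right)} = 72$
$\frac{Z{\left(211 \right)}}{H{\left(-44,185 \right)}} + \frac{1}{\left(h - 39795\right) 46222} = \frac{211}{72} + \frac{1}{\left(36023 - 39795\right) 46222} = 211 \cdot \frac{1}{72} + \frac{1}{-3772} \cdot \frac{1}{46222} = \frac{211}{72} - \frac{1}{174349384} = \frac{2299232497}{784572228}$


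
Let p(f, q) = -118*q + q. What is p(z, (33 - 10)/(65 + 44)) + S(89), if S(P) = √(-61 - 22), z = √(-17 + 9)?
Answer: -2691/109 + I*√83 ≈ -24.688 + 9.1104*I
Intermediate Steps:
z = 2*I*√2 (z = √(-8) = 2*I*√2 ≈ 2.8284*I)
p(f, q) = -117*q
S(P) = I*√83 (S(P) = √(-83) = I*√83)
p(z, (33 - 10)/(65 + 44)) + S(89) = -117*(33 - 10)/(65 + 44) + I*√83 = -2691/109 + I*√83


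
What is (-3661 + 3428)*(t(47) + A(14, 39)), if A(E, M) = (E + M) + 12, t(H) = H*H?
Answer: -529842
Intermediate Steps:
t(H) = H²
A(E, M) = 12 + E + M
(-3661 + 3428)*(t(47) + A(14, 39)) = (-3661 + 3428)*(47² + (12 + 14 + 39)) = -233*(2209 + 65) = -233*2274 = -529842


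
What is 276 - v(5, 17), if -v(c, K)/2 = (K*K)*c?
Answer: 3166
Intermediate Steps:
v(c, K) = -2*c*K² (v(c, K) = -2*K*K*c = -2*K²*c = -2*c*K²)
276 - v(5, 17) = 276 - (-2)*5*17² = 276 - (-2)*5*289 = 276 - 1*(-2890) = 276 + 2890 = 3166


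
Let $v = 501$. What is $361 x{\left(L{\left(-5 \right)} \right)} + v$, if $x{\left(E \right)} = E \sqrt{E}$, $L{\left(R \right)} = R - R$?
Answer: $501$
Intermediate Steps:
$L{\left(R \right)} = 0$
$x{\left(E \right)} = E^{\frac{3}{2}}$
$361 x{\left(L{\left(-5 \right)} \right)} + v = 361 \cdot 0^{\frac{3}{2}} + 501 = 361 \cdot 0 + 501 = 0 + 501 = 501$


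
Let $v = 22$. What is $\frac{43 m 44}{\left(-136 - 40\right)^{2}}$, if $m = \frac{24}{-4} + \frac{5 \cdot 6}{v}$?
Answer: $- \frac{2193}{7744} \approx -0.28319$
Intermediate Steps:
$m = - \frac{51}{11}$ ($m = \frac{24}{-4} + \frac{5 \cdot 6}{22} = 24 \left(- \frac{1}{4}\right) + 30 \cdot \frac{1}{22} = -6 + \frac{15}{11} = - \frac{51}{11} \approx -4.6364$)
$\frac{43 m 44}{\left(-136 - 40\right)^{2}} = \frac{43 \left(- \frac{51}{11}\right) 44}{\left(-136 - 40\right)^{2}} = \frac{\left(- \frac{2193}{11}\right) 44}{\left(-176\right)^{2}} = - \frac{8772}{30976} = \left(-8772\right) \frac{1}{30976} = - \frac{2193}{7744}$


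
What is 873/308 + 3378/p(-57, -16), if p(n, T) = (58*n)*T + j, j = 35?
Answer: 47249187/16302748 ≈ 2.8982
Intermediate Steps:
p(n, T) = 35 + 58*T*n (p(n, T) = (58*n)*T + 35 = 58*T*n + 35 = 35 + 58*T*n)
873/308 + 3378/p(-57, -16) = 873/308 + 3378/(35 + 58*(-16)*(-57)) = 873*(1/308) + 3378/(35 + 52896) = 873/308 + 3378/52931 = 47249187/16302748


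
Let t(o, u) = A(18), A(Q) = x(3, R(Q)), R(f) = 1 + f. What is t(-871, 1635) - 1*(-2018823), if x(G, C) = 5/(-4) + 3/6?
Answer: 8075289/4 ≈ 2.0188e+6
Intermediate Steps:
x(G, C) = -¾ (x(G, C) = 5*(-¼) + 3*(⅙) = -5/4 + ½ = -¾)
A(Q) = -¾
t(o, u) = -¾
t(-871, 1635) - 1*(-2018823) = -¾ - 1*(-2018823) = -¾ + 2018823 = 8075289/4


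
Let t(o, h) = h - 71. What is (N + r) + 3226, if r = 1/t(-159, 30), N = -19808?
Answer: -679863/41 ≈ -16582.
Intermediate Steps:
t(o, h) = -71 + h
r = -1/41 (r = 1/(-71 + 30) = 1/(-41) = -1/41 ≈ -0.024390)
(N + r) + 3226 = (-19808 - 1/41) + 3226 = -812129/41 + 3226 = -679863/41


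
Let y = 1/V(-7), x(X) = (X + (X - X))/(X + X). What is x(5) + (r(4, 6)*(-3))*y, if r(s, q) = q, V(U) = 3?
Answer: -11/2 ≈ -5.5000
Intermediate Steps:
x(X) = 1/2 (x(X) = (X + 0)/((2*X)) = X*(1/(2*X)) = 1/2)
y = 1/3 ≈ 0.33333
x(5) + (r(4, 6)*(-3))*y = 1/2 + (6*(-3))*(1/3) = 1/2 - 18*1/3 = 1/2 - 6 = -11/2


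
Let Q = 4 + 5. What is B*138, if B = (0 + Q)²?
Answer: 11178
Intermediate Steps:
Q = 9
B = 81 (B = (0 + 9)² = 9² = 81)
B*138 = 81*138 = 11178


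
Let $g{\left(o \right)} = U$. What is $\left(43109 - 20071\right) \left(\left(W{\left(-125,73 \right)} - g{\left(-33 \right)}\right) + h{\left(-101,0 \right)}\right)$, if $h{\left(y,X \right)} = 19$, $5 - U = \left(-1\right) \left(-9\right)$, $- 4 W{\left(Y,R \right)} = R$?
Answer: $\frac{218861}{2} \approx 1.0943 \cdot 10^{5}$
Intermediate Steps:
$W{\left(Y,R \right)} = - \frac{R}{4}$
$U = -4$ ($U = 5 - \left(-1\right) \left(-9\right) = 5 - 9 = -4$)
$g{\left(o \right)} = -4$
$\left(43109 - 20071\right) \left(\left(W{\left(-125,73 \right)} - g{\left(-33 \right)}\right) + h{\left(-101,0 \right)}\right) = \left(43109 - 20071\right) \left(\left(\left(- \frac{1}{4}\right) 73 - -4\right) + 19\right) = 23038 \left(\left(- \frac{73}{4} + 4\right) + 19\right) = 23038 \left(- \frac{57}{4} + 19\right) = 23038 \cdot \frac{19}{4} = \frac{218861}{2}$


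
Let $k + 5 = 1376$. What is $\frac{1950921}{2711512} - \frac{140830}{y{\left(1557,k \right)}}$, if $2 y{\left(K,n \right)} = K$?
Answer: $- \frac{760686885923}{4221824184} \approx -180.18$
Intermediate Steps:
$k = 1371$ ($k = -5 + 1376 = 1371$)
$y{\left(K,n \right)} = \frac{K}{2}$
$\frac{1950921}{2711512} - \frac{140830}{y{\left(1557,k \right)}} = \frac{1950921}{2711512} - \frac{140830}{\frac{1}{2} \cdot 1557} = 1950921 \cdot \frac{1}{2711512} - \frac{140830}{\frac{1557}{2}} = \frac{1950921}{2711512} - \frac{281660}{1557} = - \frac{760686885923}{4221824184}$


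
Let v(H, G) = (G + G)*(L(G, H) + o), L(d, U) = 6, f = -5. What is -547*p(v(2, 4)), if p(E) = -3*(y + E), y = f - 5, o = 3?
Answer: 101742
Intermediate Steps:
v(H, G) = 18*G (v(H, G) = (G + G)*(6 + 3) = (2*G)*9 = 18*G)
y = -10 (y = -5 - 5 = -10)
p(E) = 30 - 3*E (p(E) = -3*(-10 + E) = 30 - 3*E)
-547*p(v(2, 4)) = -547*(30 - 54*4) = -547*(30 - 3*72) = -547*(30 - 216) = -547*(-186) = 101742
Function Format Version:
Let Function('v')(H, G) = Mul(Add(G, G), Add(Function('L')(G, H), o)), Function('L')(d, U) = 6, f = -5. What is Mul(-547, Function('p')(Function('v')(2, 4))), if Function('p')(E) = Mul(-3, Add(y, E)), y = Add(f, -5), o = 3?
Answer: 101742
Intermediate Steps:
Function('v')(H, G) = Mul(18, G) (Function('v')(H, G) = Mul(Add(G, G), Add(6, 3)) = Mul(Mul(2, G), 9) = Mul(18, G))
y = -10 (y = Add(-5, -5) = -10)
Function('p')(E) = Add(30, Mul(-3, E)) (Function('p')(E) = Mul(-3, Add(-10, E)) = Add(30, Mul(-3, E)))
Mul(-547, Function('p')(Function('v')(2, 4))) = Mul(-547, Add(30, Mul(-3, Mul(18, 4)))) = Mul(-547, Add(30, Mul(-3, 72))) = Mul(-547, Add(30, -216)) = Mul(-547, -186) = 101742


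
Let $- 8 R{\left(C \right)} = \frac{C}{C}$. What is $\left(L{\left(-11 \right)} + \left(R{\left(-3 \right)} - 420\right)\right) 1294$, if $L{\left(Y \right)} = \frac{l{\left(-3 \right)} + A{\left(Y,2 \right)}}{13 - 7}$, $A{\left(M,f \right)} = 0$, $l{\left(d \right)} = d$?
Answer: $- \frac{2177155}{4} \approx -5.4429 \cdot 10^{5}$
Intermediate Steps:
$R{\left(C \right)} = - \frac{1}{8}$ ($R{\left(C \right)} = - \frac{C \frac{1}{C}}{8} = \left(- \frac{1}{8}\right) 1 = - \frac{1}{8}$)
$L{\left(Y \right)} = - \frac{1}{2}$ ($L{\left(Y \right)} = \frac{-3 + 0}{13 - 7} = - \frac{3}{6} = \left(-3\right) \frac{1}{6} = - \frac{1}{2}$)
$\left(L{\left(-11 \right)} + \left(R{\left(-3 \right)} - 420\right)\right) 1294 = \left(- \frac{1}{2} - \frac{3361}{8}\right) 1294 = \left(- \frac{3365}{8}\right) 1294 = - \frac{2177155}{4}$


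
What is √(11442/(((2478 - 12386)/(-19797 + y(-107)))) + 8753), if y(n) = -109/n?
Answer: 2*√555184591333607/265039 ≈ 177.80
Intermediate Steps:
√(11442/(((2478 - 12386)/(-19797 + y(-107)))) + 8753) = √(11442/(((2478 - 12386)/(-19797 - 109/(-107)))) + 8753) = √(11442/((-9908/(-19797 - 109*(-1/107)))) + 8753) = √(11442/((-9908/(-19797 + 109/107))) + 8753) = √(11442/((-9908/(-2118170/107))) + 8753) = √(11442/((-9908*(-107/2118170))) + 8753) = √(11442/(530078/1059085) + 8753) = √(11442*(1059085/530078) + 8753) = √(6059025285/265039 + 8753) = √(8378911652/265039) = 2*√555184591333607/265039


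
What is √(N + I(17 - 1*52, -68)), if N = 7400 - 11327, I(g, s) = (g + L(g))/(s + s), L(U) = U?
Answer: 7*I*√92633/34 ≈ 62.662*I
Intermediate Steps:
I(g, s) = g/s (I(g, s) = (g + g)/(s + s) = (2*g)/((2*s)) = (2*g)*(1/(2*s)) = g/s)
N = -3927
√(N + I(17 - 1*52, -68)) = √(-3927 + (17 - 1*52)/(-68)) = √(-3927 + (17 - 52)*(-1/68)) = √(-3927 - 35*(-1/68)) = √(-3927 + 35/68) = √(-267001/68) = 7*I*√92633/34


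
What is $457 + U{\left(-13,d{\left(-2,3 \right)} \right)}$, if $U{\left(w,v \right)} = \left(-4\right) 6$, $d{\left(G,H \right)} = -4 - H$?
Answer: $433$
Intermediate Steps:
$U{\left(w,v \right)} = -24$
$457 + U{\left(-13,d{\left(-2,3 \right)} \right)} = 457 - 24 = 433$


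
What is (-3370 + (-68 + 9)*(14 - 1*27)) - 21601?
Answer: -24204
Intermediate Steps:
(-3370 + (-68 + 9)*(14 - 1*27)) - 21601 = (-3370 - 59*(14 - 27)) - 21601 = (-3370 - 59*(-13)) - 21601 = (-3370 + 767) - 21601 = -2603 - 21601 = -24204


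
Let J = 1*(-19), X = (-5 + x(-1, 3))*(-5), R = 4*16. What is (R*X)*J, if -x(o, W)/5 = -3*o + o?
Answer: -91200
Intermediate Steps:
R = 64
x(o, W) = 10*o (x(o, W) = -5*(-3*o + o) = -(-10)*o = 10*o)
X = 75 (X = (-5 + 10*(-1))*(-5) = (-5 - 10)*(-5) = -15*(-5) = 75)
J = -19
(R*X)*J = (64*75)*(-19) = 4800*(-19) = -91200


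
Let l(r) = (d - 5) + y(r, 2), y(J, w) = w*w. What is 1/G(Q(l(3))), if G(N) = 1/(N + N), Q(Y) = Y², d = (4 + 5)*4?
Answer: 2450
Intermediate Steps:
y(J, w) = w²
d = 36 (d = 9*4 = 36)
l(r) = 35 (l(r) = (36 - 5) + 2² = 31 + 4 = 35)
G(N) = 1/(2*N)
1/G(Q(l(3))) = 1/(1/(2*(35²))) = 1/((½)/1225) = 1/((½)*(1/1225)) = 1/(1/2450) = 2450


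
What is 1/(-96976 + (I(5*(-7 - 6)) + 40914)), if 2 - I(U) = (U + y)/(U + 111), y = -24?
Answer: -46/2578671 ≈ -1.7839e-5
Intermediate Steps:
I(U) = 2 - (-24 + U)/(111 + U) (I(U) = 2 - (U - 24)/(U + 111) = 2 - (-24 + U)/(111 + U))
1/(-96976 + (I(5*(-7 - 6)) + 40914)) = 1/(-96976 + ((246 + 5*(-7 - 6))/(111 + 5*(-7 - 6)) + 40914)) = 1/(-96976 + ((246 + 5*(-13))/(111 + 5*(-13)) + 40914)) = 1/(-96976 + ((246 - 65)/(111 - 65) + 40914)) = 1/(-96976 + (181/46 + 40914)) = 1/(-96976 + 1882225/46) = 1/(-2578671/46) = -46/2578671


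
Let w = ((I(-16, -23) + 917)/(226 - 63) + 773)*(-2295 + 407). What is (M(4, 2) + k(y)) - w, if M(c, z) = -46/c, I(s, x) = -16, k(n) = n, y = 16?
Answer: 479175867/326 ≈ 1.4699e+6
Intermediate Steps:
w = -239587200/163 (w = ((-16 + 917)/(226 - 63) + 773)*(-2295 + 407) = (901/163 + 773)*(-1888) = (126900/163)*(-1888) = -239587200/163 ≈ -1.4699e+6)
(M(4, 2) + k(y)) - w = (-46/4 + 16) - 1*(-239587200/163) = (-46*¼ + 16) + 239587200/163 = (-23/2 + 16) + 239587200/163 = 9/2 + 239587200/163 = 479175867/326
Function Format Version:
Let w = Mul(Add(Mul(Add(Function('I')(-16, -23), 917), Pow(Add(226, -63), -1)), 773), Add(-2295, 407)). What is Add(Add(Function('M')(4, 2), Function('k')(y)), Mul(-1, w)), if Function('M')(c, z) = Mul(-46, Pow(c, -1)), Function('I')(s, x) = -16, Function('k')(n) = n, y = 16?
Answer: Rational(479175867, 326) ≈ 1.4699e+6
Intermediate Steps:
w = Rational(-239587200, 163) (w = Mul(Add(Mul(Add(-16, 917), Pow(Add(226, -63), -1)), 773), Add(-2295, 407)) = Mul(Add(Mul(901, Pow(163, -1)), 773), -1888) = Mul(Add(Mul(901, Rational(1, 163)), 773), -1888) = Mul(Add(Rational(901, 163), 773), -1888) = Mul(Rational(126900, 163), -1888) = Rational(-239587200, 163) ≈ -1.4699e+6)
Add(Add(Function('M')(4, 2), Function('k')(y)), Mul(-1, w)) = Add(Add(Mul(-46, Pow(4, -1)), 16), Mul(-1, Rational(-239587200, 163))) = Add(Add(Mul(-46, Rational(1, 4)), 16), Rational(239587200, 163)) = Add(Add(Rational(-23, 2), 16), Rational(239587200, 163)) = Add(Rational(9, 2), Rational(239587200, 163)) = Rational(479175867, 326)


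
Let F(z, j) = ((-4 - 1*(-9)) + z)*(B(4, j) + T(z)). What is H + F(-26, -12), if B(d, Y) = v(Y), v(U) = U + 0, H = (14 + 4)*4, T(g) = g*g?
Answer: -13872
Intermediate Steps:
T(g) = g²
H = 72 (H = 18*4 = 72)
v(U) = U
B(d, Y) = Y
F(z, j) = (5 + z)*(j + z²) (F(z, j) = ((-4 - 1*(-9)) + z)*(j + z²) = ((-4 + 9) + z)*(j + z²) = (5 + z)*(j + z²))
H + F(-26, -12) = 72 + ((-26)³ + 5*(-12) + 5*(-26)² - 12*(-26)) = 72 + (-17576 - 60 + 5*676 + 312) = 72 + (-17576 - 60 + 3380 + 312) = 72 - 13944 = -13872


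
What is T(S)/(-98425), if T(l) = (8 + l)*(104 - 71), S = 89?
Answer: -3201/98425 ≈ -0.032522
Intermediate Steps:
T(l) = 264 + 33*l (T(l) = (8 + l)*33 = 264 + 33*l)
T(S)/(-98425) = (264 + 33*89)/(-98425) = (264 + 2937)*(-1/98425) = 3201*(-1/98425) = -3201/98425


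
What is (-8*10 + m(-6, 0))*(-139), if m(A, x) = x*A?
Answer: 11120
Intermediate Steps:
m(A, x) = A*x
(-8*10 + m(-6, 0))*(-139) = (-8*10 - 6*0)*(-139) = (-80 + 0)*(-139) = -80*(-139) = 11120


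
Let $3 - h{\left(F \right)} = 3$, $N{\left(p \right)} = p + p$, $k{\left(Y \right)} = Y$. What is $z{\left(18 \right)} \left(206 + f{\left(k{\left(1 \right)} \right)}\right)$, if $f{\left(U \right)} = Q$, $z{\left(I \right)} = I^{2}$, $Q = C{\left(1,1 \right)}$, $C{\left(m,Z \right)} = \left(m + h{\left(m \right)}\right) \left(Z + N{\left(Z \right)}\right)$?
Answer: $67716$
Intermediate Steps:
$N{\left(p \right)} = 2 p$
$h{\left(F \right)} = 0$ ($h{\left(F \right)} = 3 - 3 = 0$)
$C{\left(m,Z \right)} = 3 Z m$ ($C{\left(m,Z \right)} = \left(m + 0\right) \left(Z + 2 Z\right) = m 3 Z = 3 Z m$)
$Q = 3$ ($Q = 3 \cdot 1 \cdot 1 = 3$)
$f{\left(U \right)} = 3$
$z{\left(18 \right)} \left(206 + f{\left(k{\left(1 \right)} \right)}\right) = 18^{2} \left(206 + 3\right) = 324 \cdot 209 = 67716$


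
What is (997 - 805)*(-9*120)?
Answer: -207360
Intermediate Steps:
(997 - 805)*(-9*120) = 192*(-1080) = -207360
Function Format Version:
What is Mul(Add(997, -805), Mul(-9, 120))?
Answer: -207360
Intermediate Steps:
Mul(Add(997, -805), Mul(-9, 120)) = Mul(192, -1080) = -207360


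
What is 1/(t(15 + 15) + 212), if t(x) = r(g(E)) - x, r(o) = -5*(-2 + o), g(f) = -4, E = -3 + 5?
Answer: 1/212 ≈ 0.0047170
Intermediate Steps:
E = 2
r(o) = 10 - 5*o
t(x) = 30 - x (t(x) = (10 - 5*(-4)) - x = (10 + 20) - x = 30 - x)
1/(t(15 + 15) + 212) = 1/((30 - (15 + 15)) + 212) = 1/((30 - 1*30) + 212) = 1/((30 - 30) + 212) = 1/(0 + 212) = 1/212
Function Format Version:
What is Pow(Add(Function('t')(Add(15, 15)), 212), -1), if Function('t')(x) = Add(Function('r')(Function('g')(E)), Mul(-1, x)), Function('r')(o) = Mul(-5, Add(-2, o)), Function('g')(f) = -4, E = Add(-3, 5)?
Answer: Rational(1, 212) ≈ 0.0047170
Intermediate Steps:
E = 2
Function('r')(o) = Add(10, Mul(-5, o))
Function('t')(x) = Add(30, Mul(-1, x)) (Function('t')(x) = Add(Add(10, Mul(-5, -4)), Mul(-1, x)) = Add(Add(10, 20), Mul(-1, x)) = Add(30, Mul(-1, x)))
Pow(Add(Function('t')(Add(15, 15)), 212), -1) = Pow(Add(Add(30, Mul(-1, Add(15, 15))), 212), -1) = Pow(Add(Add(30, Mul(-1, 30)), 212), -1) = Pow(Add(Add(30, -30), 212), -1) = Pow(Add(0, 212), -1) = Pow(212, -1) = Rational(1, 212)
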